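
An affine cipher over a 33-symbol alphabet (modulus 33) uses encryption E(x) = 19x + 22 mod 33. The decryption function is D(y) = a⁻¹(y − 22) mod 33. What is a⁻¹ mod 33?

7

Extended Euclidean algorithm:
33 = 1·19 + 14
19 = 1·14 + 5
14 = 2·5 + 4
5 = 1·4 + 1
4 = 4·1 + 0
Since gcd(19, 33) = 1, back-substitute to write 1 as a combination:
1 = 5 − 4
1 = −14 + 3·5
1 = 3·19 − 4·14
1 = −4·33 + 7·19
So 19·7 ≡ 1 (mod 33).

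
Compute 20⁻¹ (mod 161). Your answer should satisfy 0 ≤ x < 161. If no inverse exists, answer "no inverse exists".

Extended Euclidean algorithm:
161 = 8·20 + 1
20 = 20·1 + 0
Since gcd(20, 161) = 1, back-substitute to write 1 as a combination:
1 = 161 − 8·20
So 20·(-8) ≡ 1 (mod 161), and -8 ≡ 153 (mod 161).

153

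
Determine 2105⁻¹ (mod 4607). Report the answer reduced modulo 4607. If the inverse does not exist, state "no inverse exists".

4108

Run Euclid on (4607, 2105):
4607 = 2×2105 + 397
2105 = 5×397 + 120
397 = 3×120 + 37
120 = 3×37 + 9
37 = 4×9 + 1
9 = 9×1 + 0
The gcd is 1. Working backward:
1 = 37 − 4·9
1 = −4·120 + 13·37
1 = 13·397 − 43·120
1 = −43·2105 + 228·397
1 = 228·4607 − 499·2105
Thus 2105·(-499) ≡ 1 (mod 4607); reducing, -499 mod 4607 = 4108.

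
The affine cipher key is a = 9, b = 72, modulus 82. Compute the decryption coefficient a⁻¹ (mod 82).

Extended Euclidean algorithm:
82 = 9·9 + 1
9 = 9·1 + 0
The gcd is 1. Working backward:
1 = 82 − 9·9
So 9·(-9) ≡ 1 (mod 82), and -9 ≡ 73 (mod 82).

73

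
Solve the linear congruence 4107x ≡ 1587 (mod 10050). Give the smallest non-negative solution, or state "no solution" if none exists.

First find gcd(4107, 10050):
10050 = 2·4107 + 1836
4107 = 2·1836 + 435
1836 = 4·435 + 96
435 = 4·96 + 51
96 = 1·51 + 45
51 = 1·45 + 6
45 = 7·6 + 3
6 = 2·3 + 0
gcd = 3 and 3 | 1587, so solutions exist. Divide through by 3: 1369x ≡ 529 (mod 3350).
Now find 1369⁻¹ mod 3350:
3350 = 2·1369 + 612
1369 = 2·612 + 145
612 = 4·145 + 32
145 = 4·32 + 17
32 = 1·17 + 15
17 = 1·15 + 2
15 = 7·2 + 1
2 = 2·1 + 0
Back-substitute:
1 = 15 − 7·2
1 = −7·17 + 8·15
1 = 8·32 − 15·17
1 = −15·145 + 68·32
1 = 68·612 − 287·145
1 = −287·1369 + 642·612
1 = 642·3350 − 1571·1369
So 1369·(-1571) ≡ 1 (mod 3350), i.e. 1369⁻¹ ≡ 1779.
Then x ≡ 1779·529 ≡ 3091 (mod 3350); the smallest non-negative solution is x = 3091.

3091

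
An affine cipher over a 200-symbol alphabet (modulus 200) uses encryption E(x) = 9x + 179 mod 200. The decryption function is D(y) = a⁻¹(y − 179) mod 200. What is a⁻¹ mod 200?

89

Extended Euclidean algorithm:
200 = 22·9 + 2
9 = 4·2 + 1
2 = 2·1 + 0
The gcd is 1. Working backward:
1 = 9 − 4·2
1 = −4·200 + 89·9
So 9·89 ≡ 1 (mod 200).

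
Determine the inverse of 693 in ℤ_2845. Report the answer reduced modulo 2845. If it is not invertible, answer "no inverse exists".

gcd(2845, 693) by repeated division:
2845 = 4*693 + 73
693 = 9*73 + 36
73 = 2*36 + 1
36 = 36*1 + 0
The gcd is 1. Working backward:
1 = 73 − 2·36
1 = −2·693 + 19·73
1 = 19·2845 − 78·693
Thus 693·(-78) ≡ 1 (mod 2845); reducing, -78 mod 2845 = 2767.

2767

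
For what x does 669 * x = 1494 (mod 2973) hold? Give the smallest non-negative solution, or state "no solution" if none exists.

100

First find gcd(669, 2973):
2973 = 4·669 + 297
669 = 2·297 + 75
297 = 3·75 + 72
75 = 1·72 + 3
72 = 24·3 + 0
gcd = 3 and 3 | 1494, so solutions exist. Divide through by 3: 223x ≡ 498 (mod 991).
Now find 223⁻¹ mod 991:
991 = 4·223 + 99
223 = 2·99 + 25
99 = 3·25 + 24
25 = 1·24 + 1
24 = 24·1 + 0
Back-substitute:
1 = 25 − 24
1 = −99 + 4·25
1 = 4·223 − 9·99
1 = −9·991 + 40·223
So 223⁻¹ ≡ 40 (mod 991).
Then x ≡ 40·498 ≡ 100 (mod 991); the smallest non-negative solution is x = 100.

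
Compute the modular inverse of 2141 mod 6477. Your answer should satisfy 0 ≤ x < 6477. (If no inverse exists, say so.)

2039

Run Euclid on (6477, 2141):
6477 = 3×2141 + 54
2141 = 39×54 + 35
54 = 1×35 + 19
35 = 1×19 + 16
19 = 1×16 + 3
16 = 5×3 + 1
3 = 3×1 + 0
Since gcd(2141, 6477) = 1, back-substitute to write 1 as a combination:
1 = 16 − 5·3
1 = −5·19 + 6·16
1 = 6·35 − 11·19
1 = −11·54 + 17·35
1 = 17·2141 − 674·54
1 = −674·6477 + 2039·2141
So 2141·2039 ≡ 1 (mod 6477).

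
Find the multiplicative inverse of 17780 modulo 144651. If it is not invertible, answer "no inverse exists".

Run Euclid on (144651, 17780):
144651 = 8*17780 + 2411
17780 = 7*2411 + 903
2411 = 2*903 + 605
903 = 1*605 + 298
605 = 2*298 + 9
298 = 33*9 + 1
9 = 9*1 + 0
gcd = 1, so the inverse exists. Back-substitute:
1 = 298 − 33·9
1 = −33·605 + 67·298
1 = 67·903 − 100·605
1 = −100·2411 + 267·903
1 = 267·17780 − 1969·2411
1 = −1969·144651 + 16019·17780
So 17780·16019 ≡ 1 (mod 144651).

16019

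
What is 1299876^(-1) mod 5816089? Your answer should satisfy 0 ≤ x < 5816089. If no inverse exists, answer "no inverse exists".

4912017

Extended Euclidean algorithm:
5816089 = 4*1299876 + 616585
1299876 = 2*616585 + 66706
616585 = 9*66706 + 16231
66706 = 4*16231 + 1782
16231 = 9*1782 + 193
1782 = 9*193 + 45
193 = 4*45 + 13
45 = 3*13 + 6
13 = 2*6 + 1
6 = 6*1 + 0
Since gcd(1299876, 5816089) = 1, back-substitute to write 1 as a combination:
1 = 13 − 2·6
1 = −2·45 + 7·13
1 = 7·193 − 30·45
1 = −30·1782 + 277·193
1 = 277·16231 − 2523·1782
1 = −2523·66706 + 10369·16231
1 = 10369·616585 − 95844·66706
1 = −95844·1299876 + 202057·616585
1 = 202057·5816089 − 904072·1299876
Hence 1299876⁻¹ ≡ -904072 ≡ 4912017 (mod 5816089).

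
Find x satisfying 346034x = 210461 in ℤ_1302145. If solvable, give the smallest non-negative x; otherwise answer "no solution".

gcd(346034, 1302145):
1302145 = 3·346034 + 264043
346034 = 1·264043 + 81991
264043 = 3·81991 + 18070
81991 = 4·18070 + 9711
18070 = 1·9711 + 8359
9711 = 1·8359 + 1352
8359 = 6·1352 + 247
1352 = 5·247 + 117
247 = 2·117 + 13
117 = 9·13 + 0
gcd = 13, but 13 ∤ 210461, so the congruence has no solution.

no solution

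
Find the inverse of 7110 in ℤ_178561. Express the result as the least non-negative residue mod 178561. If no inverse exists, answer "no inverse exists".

51961

Run Euclid on (178561, 7110):
178561 = 25×7110 + 811
7110 = 8×811 + 622
811 = 1×622 + 189
622 = 3×189 + 55
189 = 3×55 + 24
55 = 2×24 + 7
24 = 3×7 + 3
7 = 2×3 + 1
3 = 3×1 + 0
Since gcd(7110, 178561) = 1, back-substitute to write 1 as a combination:
1 = 7 − 2·3
1 = −2·24 + 7·7
1 = 7·55 − 16·24
1 = −16·189 + 55·55
1 = 55·622 − 181·189
1 = −181·811 + 236·622
1 = 236·7110 − 2069·811
1 = −2069·178561 + 51961·7110
So 7110·51961 ≡ 1 (mod 178561).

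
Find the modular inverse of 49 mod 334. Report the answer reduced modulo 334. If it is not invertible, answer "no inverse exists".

Apply the Euclidean algorithm to 334 and 49:
334 = 6×49 + 40
49 = 1×40 + 9
40 = 4×9 + 4
9 = 2×4 + 1
4 = 4×1 + 0
The gcd is 1. Working backward:
1 = 9 − 2·4
1 = −2·40 + 9·9
1 = 9·49 − 11·40
1 = −11·334 + 75·49
So 49·75 ≡ 1 (mod 334).

75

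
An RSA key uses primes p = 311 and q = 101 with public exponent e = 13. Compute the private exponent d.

φ(n) = (p−1)(q−1) = 310·100 = 31000.
Need d with 13·d ≡ 1 (mod 31000). Apply the extended Euclidean algorithm:
31000 = 2384×13 + 8
13 = 1×8 + 5
8 = 1×5 + 3
5 = 1×3 + 2
3 = 1×2 + 1
2 = 2×1 + 0
Back-substitute:
1 = 3 − 2
1 = −5 + 2·3
1 = 2·8 − 3·5
1 = −3·13 + 5·8
1 = 5·31000 − 11923·13
So 13·(-11923) ≡ 1 (mod 31000), hence d ≡ -11923 ≡ 19077 (mod 31000).

19077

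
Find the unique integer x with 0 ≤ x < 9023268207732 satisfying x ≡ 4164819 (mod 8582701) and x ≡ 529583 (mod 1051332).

5833151072459

Write x = 4164819 + 8582701·k. Then 8582701·k ≡ 529583 − 4164819 ≡ 570092 (mod 1051332).
Need 8582701⁻¹ mod 1051332. Extended Euclid on (1051332, 172045):
1051332 = 6×172045 + 19062
172045 = 9×19062 + 487
19062 = 39×487 + 69
487 = 7×69 + 4
69 = 17×4 + 1
4 = 4×1 + 0
Back-substitute:
1 = 69 − 17·4
1 = −17·487 + 120·69
1 = 120·19062 − 4697·487
1 = −4697·172045 + 42393·19062
1 = 42393·1051332 − 259055·172045
8582701⁻¹ ≡ 792277 (mod 1051332), so k ≡ 792277·570092 ≡ 679640 (mod 1051332).
x = 4164819 + 8582701·679640 = 5833151072459.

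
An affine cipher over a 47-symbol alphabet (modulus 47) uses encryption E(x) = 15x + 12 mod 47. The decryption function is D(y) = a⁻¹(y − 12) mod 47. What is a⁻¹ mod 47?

Apply the Euclidean algorithm to 47 and 15:
47 = 3·15 + 2
15 = 7·2 + 1
2 = 2·1 + 0
Since gcd(15, 47) = 1, back-substitute to write 1 as a combination:
1 = 15 − 7·2
1 = −7·47 + 22·15
So 15·22 ≡ 1 (mod 47).

22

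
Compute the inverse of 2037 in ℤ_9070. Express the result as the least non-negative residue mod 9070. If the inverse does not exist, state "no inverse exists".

Extended Euclidean algorithm:
9070 = 4*2037 + 922
2037 = 2*922 + 193
922 = 4*193 + 150
193 = 1*150 + 43
150 = 3*43 + 21
43 = 2*21 + 1
21 = 21*1 + 0
The gcd is 1. Working backward:
1 = 43 − 2·21
1 = −2·150 + 7·43
1 = 7·193 − 9·150
1 = −9·922 + 43·193
1 = 43·2037 − 95·922
1 = −95·9070 + 423·2037
So 2037·423 ≡ 1 (mod 9070).

423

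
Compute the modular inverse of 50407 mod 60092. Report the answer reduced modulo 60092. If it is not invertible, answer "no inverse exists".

41931

Run Euclid on (60092, 50407):
60092 = 1×50407 + 9685
50407 = 5×9685 + 1982
9685 = 4×1982 + 1757
1982 = 1×1757 + 225
1757 = 7×225 + 182
225 = 1×182 + 43
182 = 4×43 + 10
43 = 4×10 + 3
10 = 3×3 + 1
3 = 3×1 + 0
Since gcd(50407, 60092) = 1, back-substitute to write 1 as a combination:
1 = 10 − 3·3
1 = −3·43 + 13·10
1 = 13·182 − 55·43
1 = −55·225 + 68·182
1 = 68·1757 − 531·225
1 = −531·1982 + 599·1757
1 = 599·9685 − 2927·1982
1 = −2927·50407 + 15234·9685
1 = 15234·60092 − 18161·50407
So 50407·(-18161) ≡ 1 (mod 60092), and -18161 ≡ 41931 (mod 60092).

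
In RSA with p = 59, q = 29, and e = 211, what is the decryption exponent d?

φ(n) = (p−1)(q−1) = 58·28 = 1624.
Need d with 211·d ≡ 1 (mod 1624). Apply the extended Euclidean algorithm:
1624 = 7·211 + 147
211 = 1·147 + 64
147 = 2·64 + 19
64 = 3·19 + 7
19 = 2·7 + 5
7 = 1·5 + 2
5 = 2·2 + 1
2 = 2·1 + 0
Back-substitute:
1 = 5 − 2·2
1 = −2·7 + 3·5
1 = 3·19 − 8·7
1 = −8·64 + 27·19
1 = 27·147 − 62·64
1 = −62·211 + 89·147
1 = 89·1624 − 685·211
So 211·(-685) ≡ 1 (mod 1624), hence d ≡ -685 ≡ 939 (mod 1624).

939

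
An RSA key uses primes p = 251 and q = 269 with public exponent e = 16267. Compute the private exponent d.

45603

φ(n) = (p−1)(q−1) = 250·268 = 67000.
Need d with 16267·d ≡ 1 (mod 67000). Apply the extended Euclidean algorithm:
67000 = 4*16267 + 1932
16267 = 8*1932 + 811
1932 = 2*811 + 310
811 = 2*310 + 191
310 = 1*191 + 119
191 = 1*119 + 72
119 = 1*72 + 47
72 = 1*47 + 25
47 = 1*25 + 22
25 = 1*22 + 3
22 = 7*3 + 1
3 = 3*1 + 0
Back-substitute:
1 = 22 − 7·3
1 = −7·25 + 8·22
1 = 8·47 − 15·25
1 = −15·72 + 23·47
1 = 23·119 − 38·72
1 = −38·191 + 61·119
1 = 61·310 − 99·191
1 = −99·811 + 259·310
1 = 259·1932 − 617·811
1 = −617·16267 + 5195·1932
1 = 5195·67000 − 21397·16267
So 16267·(-21397) ≡ 1 (mod 67000), hence d ≡ -21397 ≡ 45603 (mod 67000).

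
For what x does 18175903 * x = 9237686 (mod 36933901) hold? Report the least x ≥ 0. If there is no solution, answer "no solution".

8160711

First find gcd(18175903, 36933901):
36933901 = 2×18175903 + 582095
18175903 = 31×582095 + 130958
582095 = 4×130958 + 58263
130958 = 2×58263 + 14432
58263 = 4×14432 + 535
14432 = 26×535 + 522
535 = 1×522 + 13
522 = 40×13 + 2
13 = 6×2 + 1
2 = 2×1 + 0
gcd = 1, so a unique solution mod 36933901 exists.
Back-substitute for the Bézout coefficients:
1 = 13 − 6·2
1 = −6·522 + 241·13
1 = 241·535 − 247·522
1 = −247·14432 + 6663·535
1 = 6663·58263 − 26899·14432
1 = −26899·130958 + 60461·58263
1 = 60461·582095 − 268743·130958
1 = −268743·18175903 + 8391494·582095
1 = 8391494·36933901 − 17051731·18175903
So 18175903·(-17051731) ≡ 1 (mod 36933901), giving 18175903⁻¹ ≡ 19882170.
x ≡ 18175903⁻¹·9237686 ≡ 19882170·9237686 ≡ 8160711 (mod 36933901).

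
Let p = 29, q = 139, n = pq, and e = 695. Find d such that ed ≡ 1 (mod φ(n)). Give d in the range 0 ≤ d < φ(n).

3119

φ(n) = (p−1)(q−1) = 28·138 = 3864.
Need d with 695·d ≡ 1 (mod 3864). Apply the extended Euclidean algorithm:
3864 = 5·695 + 389
695 = 1·389 + 306
389 = 1·306 + 83
306 = 3·83 + 57
83 = 1·57 + 26
57 = 2·26 + 5
26 = 5·5 + 1
5 = 5·1 + 0
Back-substitute:
1 = 26 − 5·5
1 = −5·57 + 11·26
1 = 11·83 − 16·57
1 = −16·306 + 59·83
1 = 59·389 − 75·306
1 = −75·695 + 134·389
1 = 134·3864 − 745·695
So 695·(-745) ≡ 1 (mod 3864), hence d ≡ -745 ≡ 3119 (mod 3864).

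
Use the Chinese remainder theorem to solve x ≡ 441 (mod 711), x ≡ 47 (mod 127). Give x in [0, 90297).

46656

Write x = 441 + 711·k. Then 711·k ≡ 47 − 441 ≡ 114 (mod 127).
Need 711⁻¹ mod 127. Extended Euclid on (127, 76):
127 = 1*76 + 51
76 = 1*51 + 25
51 = 2*25 + 1
25 = 25*1 + 0
Back-substitute:
1 = 51 − 2·25
1 = −2·76 + 3·51
1 = 3·127 − 5·76
711⁻¹ ≡ 122 (mod 127), so k ≡ 122·114 ≡ 65 (mod 127).
x = 441 + 711·65 = 46656.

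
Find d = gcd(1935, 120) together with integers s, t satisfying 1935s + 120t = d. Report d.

Euclidean algorithm:
1935 = 16·120 + 15
120 = 8·15 + 0
gcd(1935, 120) = 15.
Express as a combination:
15 = 1935 − 16·120
So 15 = (1)·1935 + (-16)·120.

15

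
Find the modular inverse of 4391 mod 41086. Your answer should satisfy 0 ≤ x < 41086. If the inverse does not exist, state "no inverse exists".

9675

Extended Euclidean algorithm:
41086 = 9·4391 + 1567
4391 = 2·1567 + 1257
1567 = 1·1257 + 310
1257 = 4·310 + 17
310 = 18·17 + 4
17 = 4·4 + 1
4 = 4·1 + 0
Since gcd(4391, 41086) = 1, back-substitute to write 1 as a combination:
1 = 17 − 4·4
1 = −4·310 + 73·17
1 = 73·1257 − 296·310
1 = −296·1567 + 369·1257
1 = 369·4391 − 1034·1567
1 = −1034·41086 + 9675·4391
So 4391·9675 ≡ 1 (mod 41086).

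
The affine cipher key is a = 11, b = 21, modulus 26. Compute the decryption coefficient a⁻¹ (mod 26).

19

Extended Euclidean algorithm:
26 = 2*11 + 4
11 = 2*4 + 3
4 = 1*3 + 1
3 = 3*1 + 0
The gcd is 1. Working backward:
1 = 4 − 3
1 = −11 + 3·4
1 = 3·26 − 7·11
Thus 11·(-7) ≡ 1 (mod 26); reducing, -7 mod 26 = 19.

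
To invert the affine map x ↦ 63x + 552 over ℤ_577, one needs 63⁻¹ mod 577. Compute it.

403

Apply the Euclidean algorithm to 577 and 63:
577 = 9*63 + 10
63 = 6*10 + 3
10 = 3*3 + 1
3 = 3*1 + 0
The gcd is 1. Working backward:
1 = 10 − 3·3
1 = −3·63 + 19·10
1 = 19·577 − 174·63
So 63·(-174) ≡ 1 (mod 577), and -174 ≡ 403 (mod 577).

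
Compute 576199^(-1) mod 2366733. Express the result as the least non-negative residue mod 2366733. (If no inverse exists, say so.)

1054726

Apply the Euclidean algorithm to 2366733 and 576199:
2366733 = 4·576199 + 61937
576199 = 9·61937 + 18766
61937 = 3·18766 + 5639
18766 = 3·5639 + 1849
5639 = 3·1849 + 92
1849 = 20·92 + 9
92 = 10·9 + 2
9 = 4·2 + 1
2 = 2·1 + 0
The gcd is 1. Working backward:
1 = 9 − 4·2
1 = −4·92 + 41·9
1 = 41·1849 − 824·92
1 = −824·5639 + 2513·1849
1 = 2513·18766 − 8363·5639
1 = −8363·61937 + 27602·18766
1 = 27602·576199 − 256781·61937
1 = −256781·2366733 + 1054726·576199
So 576199·1054726 ≡ 1 (mod 2366733).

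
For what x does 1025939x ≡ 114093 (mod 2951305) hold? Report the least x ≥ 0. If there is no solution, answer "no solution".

First find gcd(1025939, 2951305):
2951305 = 2*1025939 + 899427
1025939 = 1*899427 + 126512
899427 = 7*126512 + 13843
126512 = 9*13843 + 1925
13843 = 7*1925 + 368
1925 = 5*368 + 85
368 = 4*85 + 28
85 = 3*28 + 1
28 = 28*1 + 0
gcd = 1, so a unique solution mod 2951305 exists.
Back-substitute for the Bézout coefficients:
1 = 85 − 3·28
1 = −3·368 + 13·85
1 = 13·1925 − 68·368
1 = −68·13843 + 489·1925
1 = 489·126512 − 4469·13843
1 = −4469·899427 + 31772·126512
1 = 31772·1025939 − 36241·899427
1 = −36241·2951305 + 104254·1025939
So 1025939·(104254) ≡ 1 (mod 2951305), giving 1025939⁻¹ ≡ 104254.
x ≡ 1025939⁻¹·114093 ≡ 104254·114093 ≡ 892472 (mod 2951305).

892472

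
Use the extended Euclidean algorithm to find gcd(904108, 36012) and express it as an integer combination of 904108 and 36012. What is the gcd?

Apply Euclid's algorithm to 904108 and 36012:
904108 = 25·36012 + 3808
36012 = 9·3808 + 1740
3808 = 2·1740 + 328
1740 = 5·328 + 100
328 = 3·100 + 28
100 = 3·28 + 16
28 = 1·16 + 12
16 = 1·12 + 4
12 = 3·4 + 0
gcd(904108, 36012) = 4.
Express as a combination:
4 = 16 − 12
4 = −28 + 2·16
4 = 2·100 − 7·28
4 = −7·328 + 23·100
4 = 23·1740 − 122·328
4 = −122·3808 + 267·1740
4 = 267·36012 − 2525·3808
4 = −2525·904108 + 63392·36012
So 4 = (-2525)·904108 + (63392)·36012.

4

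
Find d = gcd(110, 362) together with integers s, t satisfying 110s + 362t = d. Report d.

2

Apply Euclid's algorithm to 362 and 110:
362 = 3·110 + 32
110 = 3·32 + 14
32 = 2·14 + 4
14 = 3·4 + 2
4 = 2·2 + 0
gcd(110, 362) = 2.
Working backward:
2 = 14 − 3·4
2 = −3·32 + 7·14
2 = 7·110 − 24·32
2 = −24·362 + 79·110
So 2 = (-24)·362 + (79)·110.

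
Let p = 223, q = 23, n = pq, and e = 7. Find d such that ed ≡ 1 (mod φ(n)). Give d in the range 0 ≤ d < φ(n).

φ(n) = (p−1)(q−1) = 222·22 = 4884.
Need d with 7·d ≡ 1 (mod 4884). Apply the extended Euclidean algorithm:
4884 = 697×7 + 5
7 = 1×5 + 2
5 = 2×2 + 1
2 = 2×1 + 0
Back-substitute:
1 = 5 − 2·2
1 = −2·7 + 3·5
1 = 3·4884 − 2093·7
So 7·(-2093) ≡ 1 (mod 4884), hence d ≡ -2093 ≡ 2791 (mod 4884).

2791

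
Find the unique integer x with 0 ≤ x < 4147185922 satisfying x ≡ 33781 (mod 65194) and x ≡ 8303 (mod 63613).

Write x = 33781 + 65194·k. Then 65194·k ≡ 8303 − 33781 ≡ 38135 (mod 63613).
Need 65194⁻¹ mod 63613. Extended Euclid on (63613, 1581):
63613 = 40·1581 + 373
1581 = 4·373 + 89
373 = 4·89 + 17
89 = 5·17 + 4
17 = 4·4 + 1
4 = 4·1 + 0
Back-substitute:
1 = 17 − 4·4
1 = −4·89 + 21·17
1 = 21·373 − 88·89
1 = −88·1581 + 373·373
1 = 373·63613 − 15008·1581
65194⁻¹ ≡ 48605 (mod 63613), so k ≡ 48605·38135 ≡ 59694 (mod 63613).
x = 33781 + 65194·59694 = 3891724417.

3891724417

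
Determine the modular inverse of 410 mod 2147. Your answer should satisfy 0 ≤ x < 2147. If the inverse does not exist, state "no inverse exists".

gcd(2147, 410) by repeated division:
2147 = 5×410 + 97
410 = 4×97 + 22
97 = 4×22 + 9
22 = 2×9 + 4
9 = 2×4 + 1
4 = 4×1 + 0
Since gcd(410, 2147) = 1, back-substitute to write 1 as a combination:
1 = 9 − 2·4
1 = −2·22 + 5·9
1 = 5·97 − 22·22
1 = −22·410 + 93·97
1 = 93·2147 − 487·410
Thus 410·(-487) ≡ 1 (mod 2147); reducing, -487 mod 2147 = 1660.

1660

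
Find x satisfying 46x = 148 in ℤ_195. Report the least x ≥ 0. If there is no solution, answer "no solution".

88

First find gcd(46, 195):
195 = 4·46 + 11
46 = 4·11 + 2
11 = 5·2 + 1
2 = 2·1 + 0
gcd = 1, so a unique solution mod 195 exists.
Back-substitute for the Bézout coefficients:
1 = 11 − 5·2
1 = −5·46 + 21·11
1 = 21·195 − 89·46
So 46·(-89) ≡ 1 (mod 195), giving 46⁻¹ ≡ 106.
x ≡ 46⁻¹·148 ≡ 106·148 ≡ 88 (mod 195).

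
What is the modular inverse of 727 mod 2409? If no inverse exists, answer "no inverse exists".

1849

Apply the Euclidean algorithm to 2409 and 727:
2409 = 3*727 + 228
727 = 3*228 + 43
228 = 5*43 + 13
43 = 3*13 + 4
13 = 3*4 + 1
4 = 4*1 + 0
gcd = 1, so the inverse exists. Back-substitute:
1 = 13 − 3·4
1 = −3·43 + 10·13
1 = 10·228 − 53·43
1 = −53·727 + 169·228
1 = 169·2409 − 560·727
So 727·(-560) ≡ 1 (mod 2409), and -560 ≡ 1849 (mod 2409).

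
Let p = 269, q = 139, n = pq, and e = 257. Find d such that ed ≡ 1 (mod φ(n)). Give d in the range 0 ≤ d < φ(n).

φ(n) = (p−1)(q−1) = 268·138 = 36984.
Need d with 257·d ≡ 1 (mod 36984). Apply the extended Euclidean algorithm:
36984 = 143×257 + 233
257 = 1×233 + 24
233 = 9×24 + 17
24 = 1×17 + 7
17 = 2×7 + 3
7 = 2×3 + 1
3 = 3×1 + 0
Back-substitute:
1 = 7 − 2·3
1 = −2·17 + 5·7
1 = 5·24 − 7·17
1 = −7·233 + 68·24
1 = 68·257 − 75·233
1 = −75·36984 + 10793·257
So 257·10793 ≡ 1 (mod 36984), hence d = 10793.

10793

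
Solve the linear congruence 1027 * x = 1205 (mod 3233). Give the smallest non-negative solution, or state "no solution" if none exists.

First find gcd(1027, 3233):
3233 = 3×1027 + 152
1027 = 6×152 + 115
152 = 1×115 + 37
115 = 3×37 + 4
37 = 9×4 + 1
4 = 4×1 + 0
gcd = 1, so a unique solution mod 3233 exists.
Back-substitute for the Bézout coefficients:
1 = 37 − 9·4
1 = −9·115 + 28·37
1 = 28·152 − 37·115
1 = −37·1027 + 250·152
1 = 250·3233 − 787·1027
So 1027·(-787) ≡ 1 (mod 3233), giving 1027⁻¹ ≡ 2446.
x ≡ 1027⁻¹·1205 ≡ 2446·1205 ≡ 2167 (mod 3233).

2167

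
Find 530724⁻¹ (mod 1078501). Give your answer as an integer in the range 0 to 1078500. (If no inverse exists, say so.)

Extended Euclidean algorithm:
1078501 = 2*530724 + 17053
530724 = 31*17053 + 2081
17053 = 8*2081 + 405
2081 = 5*405 + 56
405 = 7*56 + 13
56 = 4*13 + 4
13 = 3*4 + 1
4 = 4*1 + 0
Since gcd(530724, 1078501) = 1, back-substitute to write 1 as a combination:
1 = 13 − 3·4
1 = −3·56 + 13·13
1 = 13·405 − 94·56
1 = −94·2081 + 483·405
1 = 483·17053 − 3958·2081
1 = −3958·530724 + 123181·17053
1 = 123181·1078501 − 250320·530724
So 530724·(-250320) ≡ 1 (mod 1078501), and -250320 ≡ 828181 (mod 1078501).

828181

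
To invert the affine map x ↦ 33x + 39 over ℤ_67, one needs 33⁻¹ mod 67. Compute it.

65

Apply the Euclidean algorithm to 67 and 33:
67 = 2×33 + 1
33 = 33×1 + 0
The gcd is 1. Working backward:
1 = 67 − 2·33
Hence 33⁻¹ ≡ -2 ≡ 65 (mod 67).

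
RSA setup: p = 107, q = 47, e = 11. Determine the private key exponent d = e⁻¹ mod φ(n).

3103

φ(n) = (p−1)(q−1) = 106·46 = 4876.
Need d with 11·d ≡ 1 (mod 4876). Apply the extended Euclidean algorithm:
4876 = 443*11 + 3
11 = 3*3 + 2
3 = 1*2 + 1
2 = 2*1 + 0
Back-substitute:
1 = 3 − 2
1 = −11 + 4·3
1 = 4·4876 − 1773·11
So 11·(-1773) ≡ 1 (mod 4876), hence d ≡ -1773 ≡ 3103 (mod 4876).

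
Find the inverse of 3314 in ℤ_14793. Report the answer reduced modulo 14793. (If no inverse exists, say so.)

Apply the Euclidean algorithm to 14793 and 3314:
14793 = 4×3314 + 1537
3314 = 2×1537 + 240
1537 = 6×240 + 97
240 = 2×97 + 46
97 = 2×46 + 5
46 = 9×5 + 1
5 = 5×1 + 0
The gcd is 1. Working backward:
1 = 46 − 9·5
1 = −9·97 + 19·46
1 = 19·240 − 47·97
1 = −47·1537 + 301·240
1 = 301·3314 − 649·1537
1 = −649·14793 + 2897·3314
So 3314·2897 ≡ 1 (mod 14793).

2897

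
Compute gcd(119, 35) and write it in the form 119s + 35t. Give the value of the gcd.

7

Apply Euclid's algorithm to 119 and 35:
119 = 3×35 + 14
35 = 2×14 + 7
14 = 2×7 + 0
gcd(119, 35) = 7.
Express as a combination:
7 = 35 − 2·14
7 = −2·119 + 7·35
So 7 = (-2)·119 + (7)·35.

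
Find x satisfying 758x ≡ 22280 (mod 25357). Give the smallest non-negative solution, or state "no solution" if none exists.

9463

First find gcd(758, 25357):
25357 = 33×758 + 343
758 = 2×343 + 72
343 = 4×72 + 55
72 = 1×55 + 17
55 = 3×17 + 4
17 = 4×4 + 1
4 = 4×1 + 0
gcd = 1, so a unique solution mod 25357 exists.
Back-substitute for the Bézout coefficients:
1 = 17 − 4·4
1 = −4·55 + 13·17
1 = 13·72 − 17·55
1 = −17·343 + 81·72
1 = 81·758 − 179·343
1 = −179·25357 + 5988·758
So 758·(5988) ≡ 1 (mod 25357), giving 758⁻¹ ≡ 5988.
x ≡ 758⁻¹·22280 ≡ 5988·22280 ≡ 9463 (mod 25357).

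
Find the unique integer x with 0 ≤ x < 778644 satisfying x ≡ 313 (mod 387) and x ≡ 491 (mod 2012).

Write x = 313 + 387·k. Then 387·k ≡ 491 − 313 ≡ 178 (mod 2012).
Need 387⁻¹ mod 2012. Extended Euclid on (2012, 387):
2012 = 5×387 + 77
387 = 5×77 + 2
77 = 38×2 + 1
2 = 2×1 + 0
Back-substitute:
1 = 77 − 38·2
1 = −38·387 + 191·77
1 = 191·2012 − 993·387
387⁻¹ ≡ 1019 (mod 2012), so k ≡ 1019·178 ≡ 302 (mod 2012).
x = 313 + 387·302 = 117187.

117187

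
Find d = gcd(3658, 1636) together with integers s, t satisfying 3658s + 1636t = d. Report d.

Euclidean algorithm:
3658 = 2*1636 + 386
1636 = 4*386 + 92
386 = 4*92 + 18
92 = 5*18 + 2
18 = 9*2 + 0
gcd(3658, 1636) = 2.
Working backward:
2 = 92 − 5·18
2 = −5·386 + 21·92
2 = 21·1636 − 89·386
2 = −89·3658 + 199·1636
So 2 = (-89)·3658 + (199)·1636.

2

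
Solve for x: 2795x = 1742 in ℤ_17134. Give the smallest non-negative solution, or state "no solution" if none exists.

First find gcd(2795, 17134):
17134 = 6·2795 + 364
2795 = 7·364 + 247
364 = 1·247 + 117
247 = 2·117 + 13
117 = 9·13 + 0
gcd = 13 and 13 | 1742, so solutions exist. Divide through by 13: 215x ≡ 134 (mod 1318).
Now find 215⁻¹ mod 1318:
1318 = 6·215 + 28
215 = 7·28 + 19
28 = 1·19 + 9
19 = 2·9 + 1
9 = 9·1 + 0
Back-substitute:
1 = 19 − 2·9
1 = −2·28 + 3·19
1 = 3·215 − 23·28
1 = −23·1318 + 141·215
So 215⁻¹ ≡ 141 (mod 1318).
Then x ≡ 141·134 ≡ 442 (mod 1318); the smallest non-negative solution is x = 442.

442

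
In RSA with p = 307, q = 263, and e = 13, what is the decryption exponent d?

φ(n) = (p−1)(q−1) = 306·262 = 80172.
Need d with 13·d ≡ 1 (mod 80172). Apply the extended Euclidean algorithm:
80172 = 6167·13 + 1
13 = 13·1 + 0
Back-substitute:
1 = 80172 − 6167·13
So 13·(-6167) ≡ 1 (mod 80172), hence d ≡ -6167 ≡ 74005 (mod 80172).

74005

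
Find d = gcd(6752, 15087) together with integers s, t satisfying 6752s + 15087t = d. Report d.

Repeated division:
15087 = 2*6752 + 1583
6752 = 4*1583 + 420
1583 = 3*420 + 323
420 = 1*323 + 97
323 = 3*97 + 32
97 = 3*32 + 1
32 = 32*1 + 0
gcd(6752, 15087) = 1.
Back-substituting:
1 = 97 − 3·32
1 = −3·323 + 10·97
1 = 10·420 − 13·323
1 = −13·1583 + 49·420
1 = 49·6752 − 209·1583
1 = −209·15087 + 467·6752
So 1 = (-209)·15087 + (467)·6752.

1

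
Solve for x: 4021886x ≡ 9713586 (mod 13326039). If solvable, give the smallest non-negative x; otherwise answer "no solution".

First find gcd(4021886, 13326039):
13326039 = 3×4021886 + 1260381
4021886 = 3×1260381 + 240743
1260381 = 5×240743 + 56666
240743 = 4×56666 + 14079
56666 = 4×14079 + 350
14079 = 40×350 + 79
350 = 4×79 + 34
79 = 2×34 + 11
34 = 3×11 + 1
11 = 11×1 + 0
gcd = 1, so a unique solution mod 13326039 exists.
Back-substitute for the Bézout coefficients:
1 = 34 − 3·11
1 = −3·79 + 7·34
1 = 7·350 − 31·79
1 = −31·14079 + 1247·350
1 = 1247·56666 − 5019·14079
1 = −5019·240743 + 21323·56666
1 = 21323·1260381 − 111634·240743
1 = −111634·4021886 + 356225·1260381
1 = 356225·13326039 − 1180309·4021886
So 4021886·(-1180309) ≡ 1 (mod 13326039), giving 4021886⁻¹ ≡ 12145730.
x ≡ 4021886⁻¹·9713586 ≡ 12145730·9713586 ≡ 11349537 (mod 13326039).

11349537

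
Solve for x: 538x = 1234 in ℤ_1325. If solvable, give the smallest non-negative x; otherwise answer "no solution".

618

First find gcd(538, 1325):
1325 = 2·538 + 249
538 = 2·249 + 40
249 = 6·40 + 9
40 = 4·9 + 4
9 = 2·4 + 1
4 = 4·1 + 0
gcd = 1, so a unique solution mod 1325 exists.
Back-substitute for the Bézout coefficients:
1 = 9 − 2·4
1 = −2·40 + 9·9
1 = 9·249 − 56·40
1 = −56·538 + 121·249
1 = 121·1325 − 298·538
So 538·(-298) ≡ 1 (mod 1325), giving 538⁻¹ ≡ 1027.
x ≡ 538⁻¹·1234 ≡ 1027·1234 ≡ 618 (mod 1325).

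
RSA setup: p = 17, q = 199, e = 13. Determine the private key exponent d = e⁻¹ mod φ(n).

2437

φ(n) = (p−1)(q−1) = 16·198 = 3168.
Need d with 13·d ≡ 1 (mod 3168). Apply the extended Euclidean algorithm:
3168 = 243·13 + 9
13 = 1·9 + 4
9 = 2·4 + 1
4 = 4·1 + 0
Back-substitute:
1 = 9 − 2·4
1 = −2·13 + 3·9
1 = 3·3168 − 731·13
So 13·(-731) ≡ 1 (mod 3168), hence d ≡ -731 ≡ 2437 (mod 3168).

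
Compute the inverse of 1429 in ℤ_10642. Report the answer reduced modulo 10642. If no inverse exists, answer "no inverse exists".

Extended Euclidean algorithm:
10642 = 7*1429 + 639
1429 = 2*639 + 151
639 = 4*151 + 35
151 = 4*35 + 11
35 = 3*11 + 2
11 = 5*2 + 1
2 = 2*1 + 0
Since gcd(1429, 10642) = 1, back-substitute to write 1 as a combination:
1 = 11 − 5·2
1 = −5·35 + 16·11
1 = 16·151 − 69·35
1 = −69·639 + 292·151
1 = 292·1429 − 653·639
1 = −653·10642 + 4863·1429
So 1429·4863 ≡ 1 (mod 10642).

4863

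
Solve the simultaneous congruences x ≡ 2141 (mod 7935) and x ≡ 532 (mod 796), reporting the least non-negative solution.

5818496

Write x = 2141 + 7935·k. Then 7935·k ≡ 532 − 2141 ≡ 779 (mod 796).
Need 7935⁻¹ mod 796. Extended Euclid on (796, 771):
796 = 1×771 + 25
771 = 30×25 + 21
25 = 1×21 + 4
21 = 5×4 + 1
4 = 4×1 + 0
Back-substitute:
1 = 21 − 5·4
1 = −5·25 + 6·21
1 = 6·771 − 185·25
1 = −185·796 + 191·771
7935⁻¹ ≡ 191 (mod 796), so k ≡ 191·779 ≡ 733 (mod 796).
x = 2141 + 7935·733 = 5818496.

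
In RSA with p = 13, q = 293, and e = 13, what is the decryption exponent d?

2965

φ(n) = (p−1)(q−1) = 12·292 = 3504.
Need d with 13·d ≡ 1 (mod 3504). Apply the extended Euclidean algorithm:
3504 = 269*13 + 7
13 = 1*7 + 6
7 = 1*6 + 1
6 = 6*1 + 0
Back-substitute:
1 = 7 − 6
1 = −13 + 2·7
1 = 2·3504 − 539·13
So 13·(-539) ≡ 1 (mod 3504), hence d ≡ -539 ≡ 2965 (mod 3504).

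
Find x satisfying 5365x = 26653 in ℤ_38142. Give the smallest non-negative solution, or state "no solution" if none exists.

First find gcd(5365, 38142):
38142 = 7·5365 + 587
5365 = 9·587 + 82
587 = 7·82 + 13
82 = 6·13 + 4
13 = 3·4 + 1
4 = 4·1 + 0
gcd = 1, so a unique solution mod 38142 exists.
Back-substitute for the Bézout coefficients:
1 = 13 − 3·4
1 = −3·82 + 19·13
1 = 19·587 − 136·82
1 = −136·5365 + 1243·587
1 = 1243·38142 − 8837·5365
So 5365·(-8837) ≡ 1 (mod 38142), giving 5365⁻¹ ≡ 29305.
x ≡ 5365⁻¹·26653 ≡ 29305·26653 ≡ 32431 (mod 38142).

32431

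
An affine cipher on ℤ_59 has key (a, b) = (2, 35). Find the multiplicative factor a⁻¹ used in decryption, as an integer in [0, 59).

30

Run Euclid on (59, 2):
59 = 29·2 + 1
2 = 2·1 + 0
Since gcd(2, 59) = 1, back-substitute to write 1 as a combination:
1 = 59 − 29·2
Thus 2·(-29) ≡ 1 (mod 59); reducing, -29 mod 59 = 30.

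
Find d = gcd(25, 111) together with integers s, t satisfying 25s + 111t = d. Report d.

1

Apply Euclid's algorithm to 111 and 25:
111 = 4×25 + 11
25 = 2×11 + 3
11 = 3×3 + 2
3 = 1×2 + 1
2 = 2×1 + 0
gcd(25, 111) = 1.
Express as a combination:
1 = 3 − 2
1 = −11 + 4·3
1 = 4·25 − 9·11
1 = −9·111 + 40·25
So 1 = (-9)·111 + (40)·25.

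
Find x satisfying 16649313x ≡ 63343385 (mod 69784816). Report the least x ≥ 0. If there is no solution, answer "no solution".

58203273

First find gcd(16649313, 69784816):
69784816 = 4*16649313 + 3187564
16649313 = 5*3187564 + 711493
3187564 = 4*711493 + 341592
711493 = 2*341592 + 28309
341592 = 12*28309 + 1884
28309 = 15*1884 + 49
1884 = 38*49 + 22
49 = 2*22 + 5
22 = 4*5 + 2
5 = 2*2 + 1
2 = 2*1 + 0
gcd = 1, so a unique solution mod 69784816 exists.
Back-substitute for the Bézout coefficients:
1 = 5 − 2·2
1 = −2·22 + 9·5
1 = 9·49 − 20·22
1 = −20·1884 + 769·49
1 = 769·28309 − 11555·1884
1 = −11555·341592 + 139429·28309
1 = 139429·711493 − 290413·341592
1 = −290413·3187564 + 1301081·711493
1 = 1301081·16649313 − 6795818·3187564
1 = −6795818·69784816 + 28484353·16649313
So 16649313·(28484353) ≡ 1 (mod 69784816), giving 16649313⁻¹ ≡ 28484353.
x ≡ 16649313⁻¹·63343385 ≡ 28484353·63343385 ≡ 58203273 (mod 69784816).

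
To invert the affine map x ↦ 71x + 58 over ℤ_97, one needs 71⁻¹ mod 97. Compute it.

41

Apply the Euclidean algorithm to 97 and 71:
97 = 1*71 + 26
71 = 2*26 + 19
26 = 1*19 + 7
19 = 2*7 + 5
7 = 1*5 + 2
5 = 2*2 + 1
2 = 2*1 + 0
gcd = 1, so the inverse exists. Back-substitute:
1 = 5 − 2·2
1 = −2·7 + 3·5
1 = 3·19 − 8·7
1 = −8·26 + 11·19
1 = 11·71 − 30·26
1 = −30·97 + 41·71
So 71·41 ≡ 1 (mod 97).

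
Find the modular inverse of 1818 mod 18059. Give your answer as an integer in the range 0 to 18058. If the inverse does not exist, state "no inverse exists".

Extended Euclidean algorithm:
18059 = 9×1818 + 1697
1818 = 1×1697 + 121
1697 = 14×121 + 3
121 = 40×3 + 1
3 = 3×1 + 0
gcd = 1, so the inverse exists. Back-substitute:
1 = 121 − 40·3
1 = −40·1697 + 561·121
1 = 561·1818 − 601·1697
1 = −601·18059 + 5970·1818
So 1818·5970 ≡ 1 (mod 18059).

5970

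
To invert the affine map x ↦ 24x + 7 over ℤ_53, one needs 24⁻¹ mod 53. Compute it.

Apply the Euclidean algorithm to 53 and 24:
53 = 2·24 + 5
24 = 4·5 + 4
5 = 1·4 + 1
4 = 4·1 + 0
The gcd is 1. Working backward:
1 = 5 − 4
1 = −24 + 5·5
1 = 5·53 − 11·24
Hence 24⁻¹ ≡ -11 ≡ 42 (mod 53).

42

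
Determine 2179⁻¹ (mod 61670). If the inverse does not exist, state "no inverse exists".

Extended Euclidean algorithm:
61670 = 28×2179 + 658
2179 = 3×658 + 205
658 = 3×205 + 43
205 = 4×43 + 33
43 = 1×33 + 10
33 = 3×10 + 3
10 = 3×3 + 1
3 = 3×1 + 0
Since gcd(2179, 61670) = 1, back-substitute to write 1 as a combination:
1 = 10 − 3·3
1 = −3·33 + 10·10
1 = 10·43 − 13·33
1 = −13·205 + 62·43
1 = 62·658 − 199·205
1 = −199·2179 + 659·658
1 = 659·61670 − 18651·2179
Thus 2179·(-18651) ≡ 1 (mod 61670); reducing, -18651 mod 61670 = 43019.

43019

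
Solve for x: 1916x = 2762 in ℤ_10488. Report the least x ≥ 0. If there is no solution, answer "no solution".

gcd(1916, 10488):
10488 = 5·1916 + 908
1916 = 2·908 + 100
908 = 9·100 + 8
100 = 12·8 + 4
8 = 2·4 + 0
gcd = 4, but 4 ∤ 2762, so the congruence has no solution.

no solution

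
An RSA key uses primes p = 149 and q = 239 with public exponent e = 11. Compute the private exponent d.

φ(n) = (p−1)(q−1) = 148·238 = 35224.
Need d with 11·d ≡ 1 (mod 35224). Apply the extended Euclidean algorithm:
35224 = 3202×11 + 2
11 = 5×2 + 1
2 = 2×1 + 0
Back-substitute:
1 = 11 − 5·2
1 = −5·35224 + 16011·11
So 11·16011 ≡ 1 (mod 35224), hence d = 16011.

16011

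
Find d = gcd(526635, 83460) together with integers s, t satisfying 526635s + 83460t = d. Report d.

Euclidean algorithm:
526635 = 6·83460 + 25875
83460 = 3·25875 + 5835
25875 = 4·5835 + 2535
5835 = 2·2535 + 765
2535 = 3·765 + 240
765 = 3·240 + 45
240 = 5·45 + 15
45 = 3·15 + 0
gcd(526635, 83460) = 15.
Back-substituting:
15 = 240 − 5·45
15 = −5·765 + 16·240
15 = 16·2535 − 53·765
15 = −53·5835 + 122·2535
15 = 122·25875 − 541·5835
15 = −541·83460 + 1745·25875
15 = 1745·526635 − 11011·83460
So 15 = (1745)·526635 + (-11011)·83460.

15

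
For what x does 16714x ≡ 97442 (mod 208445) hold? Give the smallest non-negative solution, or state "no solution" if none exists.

31633

First find gcd(16714, 208445):
208445 = 12·16714 + 7877
16714 = 2·7877 + 960
7877 = 8·960 + 197
960 = 4·197 + 172
197 = 1·172 + 25
172 = 6·25 + 22
25 = 1·22 + 3
22 = 7·3 + 1
3 = 3·1 + 0
gcd = 1, so a unique solution mod 208445 exists.
Back-substitute for the Bézout coefficients:
1 = 22 − 7·3
1 = −7·25 + 8·22
1 = 8·172 − 55·25
1 = −55·197 + 63·172
1 = 63·960 − 307·197
1 = −307·7877 + 2519·960
1 = 2519·16714 − 5345·7877
1 = −5345·208445 + 66659·16714
So 16714·(66659) ≡ 1 (mod 208445), giving 16714⁻¹ ≡ 66659.
x ≡ 16714⁻¹·97442 ≡ 66659·97442 ≡ 31633 (mod 208445).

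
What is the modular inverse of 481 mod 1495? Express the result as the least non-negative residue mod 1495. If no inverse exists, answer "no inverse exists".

Euclidean algorithm on 1495, 481:
1495 = 3×481 + 52
481 = 9×52 + 13
52 = 4×13 + 0
The gcd is 13, not 1, hence no inverse exists.

no inverse exists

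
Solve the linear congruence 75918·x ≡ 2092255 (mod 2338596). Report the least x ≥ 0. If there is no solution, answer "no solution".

gcd(75918, 2338596):
2338596 = 30·75918 + 61056
75918 = 1·61056 + 14862
61056 = 4·14862 + 1608
14862 = 9·1608 + 390
1608 = 4·390 + 48
390 = 8·48 + 6
48 = 8·6 + 0
gcd = 6, but 6 ∤ 2092255, so the congruence has no solution.

no solution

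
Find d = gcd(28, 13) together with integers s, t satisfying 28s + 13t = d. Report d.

1

Euclidean algorithm:
28 = 2*13 + 2
13 = 6*2 + 1
2 = 2*1 + 0
gcd(28, 13) = 1.
Back-substituting:
1 = 13 − 6·2
1 = −6·28 + 13·13
So 1 = (-6)·28 + (13)·13.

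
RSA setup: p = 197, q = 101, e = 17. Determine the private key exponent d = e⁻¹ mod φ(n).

1153

φ(n) = (p−1)(q−1) = 196·100 = 19600.
Need d with 17·d ≡ 1 (mod 19600). Apply the extended Euclidean algorithm:
19600 = 1152*17 + 16
17 = 1*16 + 1
16 = 16*1 + 0
Back-substitute:
1 = 17 − 16
1 = −19600 + 1153·17
So 17·1153 ≡ 1 (mod 19600), hence d = 1153.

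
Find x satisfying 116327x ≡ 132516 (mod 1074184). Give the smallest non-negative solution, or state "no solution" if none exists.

459780

First find gcd(116327, 1074184):
1074184 = 9*116327 + 27241
116327 = 4*27241 + 7363
27241 = 3*7363 + 5152
7363 = 1*5152 + 2211
5152 = 2*2211 + 730
2211 = 3*730 + 21
730 = 34*21 + 16
21 = 1*16 + 5
16 = 3*5 + 1
5 = 5*1 + 0
gcd = 1, so a unique solution mod 1074184 exists.
Back-substitute for the Bézout coefficients:
1 = 16 − 3·5
1 = −3·21 + 4·16
1 = 4·730 − 139·21
1 = −139·2211 + 421·730
1 = 421·5152 − 981·2211
1 = −981·7363 + 1402·5152
1 = 1402·27241 − 5187·7363
1 = −5187·116327 + 22150·27241
1 = 22150·1074184 − 204537·116327
So 116327·(-204537) ≡ 1 (mod 1074184), giving 116327⁻¹ ≡ 869647.
x ≡ 116327⁻¹·132516 ≡ 869647·132516 ≡ 459780 (mod 1074184).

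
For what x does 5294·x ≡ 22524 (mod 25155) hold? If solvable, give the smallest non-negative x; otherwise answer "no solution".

22926

First find gcd(5294, 25155):
25155 = 4·5294 + 3979
5294 = 1·3979 + 1315
3979 = 3·1315 + 34
1315 = 38·34 + 23
34 = 1·23 + 11
23 = 2·11 + 1
11 = 11·1 + 0
gcd = 1, so a unique solution mod 25155 exists.
Back-substitute for the Bézout coefficients:
1 = 23 − 2·11
1 = −2·34 + 3·23
1 = 3·1315 − 116·34
1 = −116·3979 + 351·1315
1 = 351·5294 − 467·3979
1 = −467·25155 + 2219·5294
So 5294·(2219) ≡ 1 (mod 25155), giving 5294⁻¹ ≡ 2219.
x ≡ 5294⁻¹·22524 ≡ 2219·22524 ≡ 22926 (mod 25155).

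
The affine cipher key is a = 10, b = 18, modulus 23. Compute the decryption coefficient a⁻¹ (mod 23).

Run Euclid on (23, 10):
23 = 2*10 + 3
10 = 3*3 + 1
3 = 3*1 + 0
Since gcd(10, 23) = 1, back-substitute to write 1 as a combination:
1 = 10 − 3·3
1 = −3·23 + 7·10
So 10·7 ≡ 1 (mod 23).

7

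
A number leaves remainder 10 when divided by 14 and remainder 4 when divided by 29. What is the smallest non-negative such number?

178

Write x = 10 + 14·k. Then 14·k ≡ 4 − 10 ≡ 23 (mod 29).
Need 14⁻¹ mod 29. Extended Euclid on (29, 14):
29 = 2·14 + 1
14 = 14·1 + 0
Back-substitute:
1 = 29 − 2·14
14⁻¹ ≡ 27 (mod 29), so k ≡ 27·23 ≡ 12 (mod 29).
x = 10 + 14·12 = 178.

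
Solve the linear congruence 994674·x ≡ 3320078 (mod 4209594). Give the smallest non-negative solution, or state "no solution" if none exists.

gcd(994674, 4209594):
4209594 = 4·994674 + 230898
994674 = 4·230898 + 71082
230898 = 3·71082 + 17652
71082 = 4·17652 + 474
17652 = 37·474 + 114
474 = 4·114 + 18
114 = 6·18 + 6
18 = 3·6 + 0
gcd = 6, but 6 ∤ 3320078, so the congruence has no solution.

no solution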